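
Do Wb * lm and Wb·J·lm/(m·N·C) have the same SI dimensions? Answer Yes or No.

No

Left side:
  Wb = V·s (flux: a volt is a weber per second),
      = kg·m²·s⁻²·A⁻¹.
  lm = cd·sr = cd (luminous flux; sr is dimensionless).
  Combining: Wb·lm = (kg·m²·s⁻²·A⁻¹) · cd = kg·m²·s⁻²·A⁻¹·cd.
Right side:
  N = kg·m/s² = kg·m·s⁻² (force = mass × acceleration).
  So N⁻¹ = kg⁻¹·m⁻¹·s².
  Wb = V·s (flux: a volt is a weber per second),
      = kg·m²·s⁻²·A⁻¹.
  J = N·m (work = force × distance),
      = kg·m²·s⁻².
  lm = cd·sr = cd (luminous flux; sr is dimensionless).
  C = A·s = s·A (charge = current × time).
  So C⁻¹ = s⁻¹·A⁻¹.
  Combining: m⁻¹·N⁻¹·Wb·J·lm·C⁻¹ = m⁻¹ · (kg⁻¹·m⁻¹·s²) · (kg·m²·s⁻²·A⁻¹) · (kg·m²·s⁻²) · cd · (s⁻¹·A⁻¹) = kg·m²·s⁻³·A⁻²·cd.
Left is kg·m²·s⁻²·A⁻¹·cd; right is kg·m²·s⁻³·A⁻²·cd — different.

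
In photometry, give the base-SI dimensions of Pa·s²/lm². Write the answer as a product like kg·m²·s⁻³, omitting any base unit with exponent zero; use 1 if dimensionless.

Pa = N/m² (pressure = force per area),
    = kg·m⁻¹·s⁻².
lm = cd·sr = cd (luminous flux; sr is dimensionless).
So lm⁻² = cd⁻².
Combining: Pa·s²·lm⁻² = (kg·m⁻¹·s⁻²) · s² · cd⁻² = kg·m⁻¹·cd⁻².

kg·m⁻¹·cd⁻²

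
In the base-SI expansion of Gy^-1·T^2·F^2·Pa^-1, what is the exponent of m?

-5

Gy = m²·s⁻².
So Gy⁻¹ = m⁻²·s².
T = kg·s⁻²·A⁻¹.
So T² = kg²·s⁻⁴·A⁻².
F = kg⁻¹·m⁻²·s⁴·A².
So F² = kg⁻²·m⁻⁴·s⁸·A⁴.
Pa = kg·m⁻¹·s⁻².
So Pa⁻¹ = kg⁻¹·m·s².
Combining: Gy⁻¹·T²·F²·Pa⁻¹ = (m⁻²·s²) · (kg²·s⁻⁴·A⁻²) · (kg⁻²·m⁻⁴·s⁸·A⁴) · (kg⁻¹·m·s²) = kg⁻¹·m⁻⁵·s⁸·A².
The exponent of m is -5.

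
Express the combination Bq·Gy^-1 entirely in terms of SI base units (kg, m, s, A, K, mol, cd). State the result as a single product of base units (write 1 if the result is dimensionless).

Bq = 1/s = s⁻¹ (activity is decays per second).
Gy = J/kg (absorbed dose = energy per mass),
    = m²·s⁻².
So Gy⁻¹ = m⁻²·s².
Combining: Bq·Gy⁻¹ = s⁻¹ · (m⁻²·s²) = m⁻²·s.

m⁻²·s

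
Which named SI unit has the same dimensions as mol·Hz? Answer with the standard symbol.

Hz = 1/s = s⁻¹ (frequency is cycles per second).
Combining: mol·Hz = mol · s⁻¹ = s⁻¹·mol.
s⁻¹·mol is the base-SI form of the katal.

kat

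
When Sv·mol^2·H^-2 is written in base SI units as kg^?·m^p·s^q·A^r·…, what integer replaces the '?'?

Sv = m²·s⁻².
H = kg·m²·s⁻²·A⁻².
So H⁻² = kg⁻²·m⁻⁴·s⁴·A⁴.
Combining: Sv·mol²·H⁻² = (m²·s⁻²) · mol² · (kg⁻²·m⁻⁴·s⁴·A⁴) = kg⁻²·m⁻²·s²·A⁴·mol².
The exponent of kg is -2.

-2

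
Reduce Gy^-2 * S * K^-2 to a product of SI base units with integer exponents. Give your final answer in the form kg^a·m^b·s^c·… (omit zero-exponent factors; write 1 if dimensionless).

kg⁻¹·m⁻⁶·s⁷·A²·K⁻²

Gy = J/kg (absorbed dose = energy per mass),
    = m²·s⁻².
So Gy⁻² = m⁻⁴·s⁴.
S = 1/Ω (conductance is reciprocal resistance),
    = kg⁻¹·m⁻²·s³·A².
Combining: Gy⁻²·S·K⁻² = (m⁻⁴·s⁴) · (kg⁻¹·m⁻²·s³·A²) · K⁻² = kg⁻¹·m⁻⁶·s⁷·A²·K⁻².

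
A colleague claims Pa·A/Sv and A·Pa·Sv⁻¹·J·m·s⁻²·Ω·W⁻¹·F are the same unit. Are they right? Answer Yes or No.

No

Left side:
  Pa = kg·m⁻¹·s⁻².
  Sv = m²·s⁻².
  So Sv⁻¹ = m⁻²·s².
  Combining: Pa·Sv⁻¹·A = (kg·m⁻¹·s⁻²) · (m⁻²·s²) · A = kg·m⁻³·A.
Right side:
  Pa = N/m² (pressure = force per area),
      = kg·m⁻¹·s⁻².
  Sv = J/kg (equivalent dose = energy per mass),
      = m²·s⁻².
  So Sv⁻¹ = m⁻²·s².
  J = N·m (work = force × distance),
      = kg·m²·s⁻².
  Ω = V/A (resistance = voltage per current),
      = kg·m²·s⁻³·A⁻².
  W = J/s (power = energy per time),
      = kg·m²·s⁻³.
  So W⁻¹ = kg⁻¹·m⁻²·s³.
  F = C/V (capacitance = charge per voltage),
      = A·s/(kg·m²·s⁻³·A⁻¹) (substituting C and V),
      = kg⁻¹·m⁻²·s⁴·A².
  Combining: A·Pa·Sv⁻¹·J·m·s⁻²·Ω·W⁻¹·F = A · (kg·m⁻¹·s⁻²) · (m⁻²·s²) · (kg·m²·s⁻²) · m · s⁻² · (kg·m²·s⁻³·A⁻²) · (kg⁻¹·m⁻²·s³) · (kg⁻¹·m⁻²·s⁴·A²) = kg·m⁻²·A.
Left is kg·m⁻³·A; right is kg·m⁻²·A — different.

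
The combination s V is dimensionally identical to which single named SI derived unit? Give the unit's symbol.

Wb

V = W/A (potential = power per current),
    = kg·m²·s⁻³·A⁻¹.
Combining: s·V = s · (kg·m²·s⁻³·A⁻¹) = kg·m²·s⁻²·A⁻¹.
kg·m²·s⁻²·A⁻¹ is the base-SI form of the weber.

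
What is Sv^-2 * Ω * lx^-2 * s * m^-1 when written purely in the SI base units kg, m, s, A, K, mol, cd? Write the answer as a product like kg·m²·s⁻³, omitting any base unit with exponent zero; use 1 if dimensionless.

Sv = J/kg (equivalent dose = energy per mass),
    = m²·s⁻².
So Sv⁻² = m⁻⁴·s⁴.
Ω = V/A (resistance = voltage per current),
    = kg·m²·s⁻³·A⁻².
lx = lm/m² (illuminance = luminous flux per area),
    = m⁻²·cd.
So lx⁻² = m⁴·cd⁻².
Combining: Sv⁻²·Ω·lx⁻²·s·m⁻¹ = (m⁻⁴·s⁴) · (kg·m²·s⁻³·A⁻²) · (m⁴·cd⁻²) · s · m⁻¹ = kg·m·s²·A⁻²·cd⁻².

kg·m·s²·A⁻²·cd⁻²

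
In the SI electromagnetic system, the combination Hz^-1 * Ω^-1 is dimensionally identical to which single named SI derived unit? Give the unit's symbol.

F

Hz = 1/s = s⁻¹ (frequency is cycles per second).
So Hz⁻¹ = s.
Ω = V/A (resistance = voltage per current),
    = kg·m²·s⁻³·A⁻².
So Ω⁻¹ = kg⁻¹·m⁻²·s³·A².
Combining: Hz⁻¹·Ω⁻¹ = s · (kg⁻¹·m⁻²·s³·A²) = kg⁻¹·m⁻²·s⁴·A².
kg⁻¹·m⁻²·s⁴·A² is the base-SI form of the farad.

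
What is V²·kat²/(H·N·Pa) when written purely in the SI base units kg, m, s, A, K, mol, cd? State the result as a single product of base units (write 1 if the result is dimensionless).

V = kg·m²·s⁻³·A⁻¹.
So V² = kg²·m⁴·s⁻⁶·A⁻².
H = kg·m²·s⁻²·A⁻².
So H⁻¹ = kg⁻¹·m⁻²·s²·A².
kat = s⁻¹·mol.
So kat² = s⁻²·mol².
N = kg·m·s⁻².
So N⁻¹ = kg⁻¹·m⁻¹·s².
Pa = kg·m⁻¹·s⁻².
So Pa⁻¹ = kg⁻¹·m·s².
Combining: V²·H⁻¹·kat²·N⁻¹·Pa⁻¹ = (kg²·m⁴·s⁻⁶·A⁻²) · (kg⁻¹·m⁻²·s²·A²) · (s⁻²·mol²) · (kg⁻¹·m⁻¹·s²) · (kg⁻¹·m·s²) = kg⁻¹·m²·s⁻²·mol².

kg⁻¹·m²·s⁻²·mol²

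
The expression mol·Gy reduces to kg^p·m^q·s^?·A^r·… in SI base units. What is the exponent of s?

Gy = J/kg (absorbed dose = energy per mass),
    = m²·s⁻².
Combining: mol·Gy = mol · (m²·s⁻²) = m²·s⁻²·mol.
The exponent of s is -2.

-2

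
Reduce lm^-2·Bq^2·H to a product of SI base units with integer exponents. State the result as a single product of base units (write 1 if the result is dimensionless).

lm = cd·sr = cd (luminous flux; sr is dimensionless).
So lm⁻² = cd⁻².
Bq = 1/s = s⁻¹ (activity is decays per second).
So Bq² = s⁻².
H = Wb/A (inductance = flux per current),
    = kg·m²·s⁻²·A⁻².
Combining: lm⁻²·Bq²·H = cd⁻² · s⁻² · (kg·m²·s⁻²·A⁻²) = kg·m²·s⁻⁴·A⁻²·cd⁻².

kg·m²·s⁻⁴·A⁻²·cd⁻²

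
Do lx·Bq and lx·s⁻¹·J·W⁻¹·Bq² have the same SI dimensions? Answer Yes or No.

No

Left side:
  lx = lm/m² (illuminance = luminous flux per area),
      = m⁻²·cd.
  Bq = 1/s = s⁻¹ (activity is decays per second).
  Combining: lx·Bq = (m⁻²·cd) · s⁻¹ = m⁻²·s⁻¹·cd.
Right side:
  lx = lm/m² (illuminance = luminous flux per area),
      = m⁻²·cd.
  J = N·m (work = force × distance),
      = kg·m²·s⁻².
  W = J/s (power = energy per time),
      = kg·m²·s⁻³.
  So W⁻¹ = kg⁻¹·m⁻²·s³.
  Bq = 1/s = s⁻¹ (activity is decays per second).
  So Bq² = s⁻².
  Combining: lx·s⁻¹·J·W⁻¹·Bq² = (m⁻²·cd) · s⁻¹ · (kg·m²·s⁻²) · (kg⁻¹·m⁻²·s³) · s⁻² = m⁻²·s⁻²·cd.
Left is m⁻²·s⁻¹·cd; right is m⁻²·s⁻²·cd — different.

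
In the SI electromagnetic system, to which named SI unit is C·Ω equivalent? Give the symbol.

Wb

C = s·A.
Ω = kg·m²·s⁻³·A⁻².
Combining: C·Ω = (s·A) · (kg·m²·s⁻³·A⁻²) = kg·m²·s⁻²·A⁻¹.
kg·m²·s⁻²·A⁻¹ is the base-SI form of the weber.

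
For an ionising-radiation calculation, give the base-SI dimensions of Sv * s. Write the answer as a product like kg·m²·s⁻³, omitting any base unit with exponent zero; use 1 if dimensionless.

Sv = m²·s⁻².
Combining: Sv·s = (m²·s⁻²) · s = m²·s⁻¹.

m²·s⁻¹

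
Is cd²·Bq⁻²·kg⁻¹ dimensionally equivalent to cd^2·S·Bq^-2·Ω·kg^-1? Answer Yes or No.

Left side:
  Bq = 1/s = s⁻¹ (activity is decays per second).
  So Bq⁻² = s².
  Combining: cd²·Bq⁻²·kg⁻¹ = cd² · s² · kg⁻¹ = kg⁻¹·s²·cd².
Right side:
  S = 1/Ω (conductance is reciprocal resistance),
      = kg⁻¹·m⁻²·s³·A².
  Bq = 1/s = s⁻¹ (activity is decays per second).
  So Bq⁻² = s².
  Ω = V/A (resistance = voltage per current),
      = kg·m²·s⁻³·A⁻².
  Combining: cd²·S·Bq⁻²·Ω·kg⁻¹ = cd² · (kg⁻¹·m⁻²·s³·A²) · s² · (kg·m²·s⁻³·A⁻²) · kg⁻¹ = kg⁻¹·s²·cd².
Both reduce to kg⁻¹·s²·cd².

Yes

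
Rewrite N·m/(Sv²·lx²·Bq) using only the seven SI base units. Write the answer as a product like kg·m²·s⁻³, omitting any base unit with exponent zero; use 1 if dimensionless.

Sv = J/kg (equivalent dose = energy per mass),
    = m²·s⁻².
So Sv⁻² = m⁻⁴·s⁴.
lx = lm/m² (illuminance = luminous flux per area),
    = m⁻²·cd.
So lx⁻² = m⁴·cd⁻².
N = kg·m/s² = kg·m·s⁻² (force = mass × acceleration).
Bq = 1/s = s⁻¹ (activity is decays per second).
So Bq⁻¹ = s.
Combining: Sv⁻²·lx⁻²·N·m·Bq⁻¹ = (m⁻⁴·s⁴) · (m⁴·cd⁻²) · (kg·m·s⁻²) · m · s = kg·m²·s³·cd⁻².

kg·m²·s³·cd⁻²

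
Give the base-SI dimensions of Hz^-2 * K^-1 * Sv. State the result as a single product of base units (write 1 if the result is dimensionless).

m²·K⁻¹

Hz = 1/s = s⁻¹ (frequency is cycles per second).
So Hz⁻² = s².
Sv = J/kg (equivalent dose = energy per mass),
    = m²·s⁻².
Combining: Hz⁻²·K⁻¹·Sv = s² · K⁻¹ · (m²·s⁻²) = m²·K⁻¹.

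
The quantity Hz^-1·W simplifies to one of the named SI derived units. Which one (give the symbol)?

J

Hz = 1/s = s⁻¹ (frequency is cycles per second).
So Hz⁻¹ = s.
W = J/s (power = energy per time),
    = kg·m²·s⁻³.
Combining: Hz⁻¹·W = s · (kg·m²·s⁻³) = kg·m²·s⁻².
kg·m²·s⁻² is the base-SI form of the joule.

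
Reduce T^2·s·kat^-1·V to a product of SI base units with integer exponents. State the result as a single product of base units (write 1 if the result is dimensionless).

T = kg·s⁻²·A⁻¹.
So T² = kg²·s⁻⁴·A⁻².
kat = s⁻¹·mol.
So kat⁻¹ = s·mol⁻¹.
V = kg·m²·s⁻³·A⁻¹.
Combining: T²·s·kat⁻¹·V = (kg²·s⁻⁴·A⁻²) · s · (s·mol⁻¹) · (kg·m²·s⁻³·A⁻¹) = kg³·m²·s⁻⁵·A⁻³·mol⁻¹.

kg³·m²·s⁻⁵·A⁻³·mol⁻¹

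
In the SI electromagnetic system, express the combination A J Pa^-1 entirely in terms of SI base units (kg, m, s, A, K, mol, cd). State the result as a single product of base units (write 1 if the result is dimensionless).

m³·A

J = N·m (work = force × distance),
    = kg·m²·s⁻².
Pa = N/m² (pressure = force per area),
    = kg·m⁻¹·s⁻².
So Pa⁻¹ = kg⁻¹·m·s².
Combining: A·J·Pa⁻¹ = A · (kg·m²·s⁻²) · (kg⁻¹·m·s²) = m³·A.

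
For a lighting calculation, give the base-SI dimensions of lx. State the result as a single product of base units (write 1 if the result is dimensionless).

m⁻²·cd

lx = lm/m² (illuminance = luminous flux per area),
    = m⁻²·cd.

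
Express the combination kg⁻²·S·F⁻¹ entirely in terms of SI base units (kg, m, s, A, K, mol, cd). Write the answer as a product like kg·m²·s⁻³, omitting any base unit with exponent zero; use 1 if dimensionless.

S = 1/Ω (conductance is reciprocal resistance),
    = kg⁻¹·m⁻²·s³·A².
F = C/V (capacitance = charge per voltage),
    = A·s/(kg·m²·s⁻³·A⁻¹) (substituting C and V),
    = kg⁻¹·m⁻²·s⁴·A².
So F⁻¹ = kg·m²·s⁻⁴·A⁻².
Combining: kg⁻²·S·F⁻¹ = kg⁻² · (kg⁻¹·m⁻²·s³·A²) · (kg·m²·s⁻⁴·A⁻²) = kg⁻²·s⁻¹.

kg⁻²·s⁻¹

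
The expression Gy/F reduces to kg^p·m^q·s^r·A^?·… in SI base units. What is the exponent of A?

-2

F = C/V (capacitance = charge per voltage),
    = A·s/(kg·m²·s⁻³·A⁻¹) (substituting C and V),
    = kg⁻¹·m⁻²·s⁴·A².
So F⁻¹ = kg·m²·s⁻⁴·A⁻².
Gy = J/kg (absorbed dose = energy per mass),
    = m²·s⁻².
Combining: F⁻¹·Gy = (kg·m²·s⁻⁴·A⁻²) · (m²·s⁻²) = kg·m⁴·s⁻⁶·A⁻².
The exponent of A is -2.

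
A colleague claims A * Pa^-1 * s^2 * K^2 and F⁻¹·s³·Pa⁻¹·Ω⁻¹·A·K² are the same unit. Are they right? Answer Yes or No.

Yes

Left side:
  Pa = N/m² (pressure = force per area),
      = kg·m⁻¹·s⁻².
  So Pa⁻¹ = kg⁻¹·m·s².
  Combining: A·Pa⁻¹·s²·K² = A · (kg⁻¹·m·s²) · s² · K² = kg⁻¹·m·s⁴·A·K².
Right side:
  F = kg⁻¹·m⁻²·s⁴·A².
  So F⁻¹ = kg·m²·s⁻⁴·A⁻².
  Pa = kg·m⁻¹·s⁻².
  So Pa⁻¹ = kg⁻¹·m·s².
  Ω = kg·m²·s⁻³·A⁻².
  So Ω⁻¹ = kg⁻¹·m⁻²·s³·A².
  Combining: F⁻¹·s³·Pa⁻¹·Ω⁻¹·A·K² = (kg·m²·s⁻⁴·A⁻²) · s³ · (kg⁻¹·m·s²) · (kg⁻¹·m⁻²·s³·A²) · A · K² = kg⁻¹·m·s⁴·A·K².
Both reduce to kg⁻¹·m·s⁴·A·K².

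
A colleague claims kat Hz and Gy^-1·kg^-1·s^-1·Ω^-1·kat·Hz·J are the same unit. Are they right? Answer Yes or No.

No

Left side:
  kat = mol/s = s⁻¹·mol (catalytic activity).
  Hz = 1/s = s⁻¹ (frequency is cycles per second).
  Combining: kat·Hz = (s⁻¹·mol) · s⁻¹ = s⁻²·mol.
Right side:
  Gy = J/kg (absorbed dose = energy per mass),
      = m²·s⁻².
  So Gy⁻¹ = m⁻²·s².
  Ω = V/A (resistance = voltage per current),
      = kg·m²·s⁻³·A⁻².
  So Ω⁻¹ = kg⁻¹·m⁻²·s³·A².
  kat = mol/s = s⁻¹·mol (catalytic activity).
  Hz = 1/s = s⁻¹ (frequency is cycles per second).
  J = N·m (work = force × distance),
      = kg·m²·s⁻².
  Combining: Gy⁻¹·kg⁻¹·s⁻¹·Ω⁻¹·kat·Hz·J = (m⁻²·s²) · kg⁻¹ · s⁻¹ · (kg⁻¹·m⁻²·s³·A²) · (s⁻¹·mol) · s⁻¹ · (kg·m²·s⁻²) = kg⁻¹·m⁻²·A²·mol.
Left is s⁻²·mol; right is kg⁻¹·m⁻²·A²·mol — different.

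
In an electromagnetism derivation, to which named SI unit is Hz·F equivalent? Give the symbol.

S

Hz = s⁻¹.
F = kg⁻¹·m⁻²·s⁴·A².
Combining: Hz·F = s⁻¹ · (kg⁻¹·m⁻²·s⁴·A²) = kg⁻¹·m⁻²·s³·A².
kg⁻¹·m⁻²·s³·A² is the base-SI form of the siemens.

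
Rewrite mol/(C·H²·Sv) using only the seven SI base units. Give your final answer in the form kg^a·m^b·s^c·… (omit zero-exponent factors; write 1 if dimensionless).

kg⁻²·m⁻⁶·s⁵·A³·mol

C = A·s = s·A (charge = current × time).
So C⁻¹ = s⁻¹·A⁻¹.
H = Wb/A (inductance = flux per current),
    = kg·m²·s⁻²·A⁻².
So H⁻² = kg⁻²·m⁻⁴·s⁴·A⁴.
Sv = J/kg (equivalent dose = energy per mass),
    = m²·s⁻².
So Sv⁻¹ = m⁻²·s².
Combining: C⁻¹·mol·H⁻²·Sv⁻¹ = (s⁻¹·A⁻¹) · mol · (kg⁻²·m⁻⁴·s⁴·A⁴) · (m⁻²·s²) = kg⁻²·m⁻⁶·s⁵·A³·mol.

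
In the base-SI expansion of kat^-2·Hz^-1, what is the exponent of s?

3

kat = mol/s = s⁻¹·mol (catalytic activity).
So kat⁻² = s²·mol⁻².
Hz = 1/s = s⁻¹ (frequency is cycles per second).
So Hz⁻¹ = s.
Combining: kat⁻²·Hz⁻¹ = (s²·mol⁻²) · s = s³·mol⁻².
The exponent of s is 3.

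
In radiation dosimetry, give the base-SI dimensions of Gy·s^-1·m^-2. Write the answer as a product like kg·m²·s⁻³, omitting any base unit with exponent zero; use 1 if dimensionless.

s⁻³

Gy = J/kg (absorbed dose = energy per mass),
    = m²·s⁻².
Combining: Gy·s⁻¹·m⁻² = (m²·s⁻²) · s⁻¹ · m⁻² = s⁻³.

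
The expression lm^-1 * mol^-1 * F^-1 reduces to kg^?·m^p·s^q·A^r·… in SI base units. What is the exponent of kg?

1

lm = cd·sr = cd (luminous flux; sr is dimensionless).
So lm⁻¹ = cd⁻¹.
F = C/V (capacitance = charge per voltage),
    = A·s/(kg·m²·s⁻³·A⁻¹) (substituting C and V),
    = kg⁻¹·m⁻²·s⁴·A².
So F⁻¹ = kg·m²·s⁻⁴·A⁻².
Combining: lm⁻¹·mol⁻¹·F⁻¹ = cd⁻¹ · mol⁻¹ · (kg·m²·s⁻⁴·A⁻²) = kg·m²·s⁻⁴·A⁻²·mol⁻¹·cd⁻¹.
The exponent of kg is 1.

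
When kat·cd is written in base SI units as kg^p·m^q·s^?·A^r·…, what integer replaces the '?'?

kat = mol/s = s⁻¹·mol (catalytic activity).
Combining: kat·cd = (s⁻¹·mol) · cd = s⁻¹·mol·cd.
The exponent of s is -1.

-1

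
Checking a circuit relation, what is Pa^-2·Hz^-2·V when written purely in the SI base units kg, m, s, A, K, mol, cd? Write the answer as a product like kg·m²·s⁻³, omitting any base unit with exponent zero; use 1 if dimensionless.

kg⁻¹·m⁴·s³·A⁻¹

Pa = kg·m⁻¹·s⁻².
So Pa⁻² = kg⁻²·m²·s⁴.
Hz = s⁻¹.
So Hz⁻² = s².
V = kg·m²·s⁻³·A⁻¹.
Combining: Pa⁻²·Hz⁻²·V = (kg⁻²·m²·s⁴) · s² · (kg·m²·s⁻³·A⁻¹) = kg⁻¹·m⁴·s³·A⁻¹.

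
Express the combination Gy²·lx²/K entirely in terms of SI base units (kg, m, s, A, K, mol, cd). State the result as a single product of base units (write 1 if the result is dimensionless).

s⁻⁴·K⁻¹·cd²

Gy = J/kg (absorbed dose = energy per mass),
    = m²·s⁻².
So Gy² = m⁴·s⁻⁴.
lx = lm/m² (illuminance = luminous flux per area),
    = m⁻²·cd.
So lx² = m⁻⁴·cd².
Combining: Gy²·K⁻¹·lx² = (m⁴·s⁻⁴) · K⁻¹ · (m⁻⁴·cd²) = s⁻⁴·K⁻¹·cd².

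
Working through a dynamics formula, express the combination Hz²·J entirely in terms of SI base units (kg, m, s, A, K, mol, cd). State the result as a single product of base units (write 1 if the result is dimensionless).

kg·m²·s⁻⁴

Hz = 1/s = s⁻¹ (frequency is cycles per second).
So Hz² = s⁻².
J = N·m (work = force × distance),
    = kg·m²·s⁻².
Combining: Hz²·J = s⁻² · (kg·m²·s⁻²) = kg·m²·s⁻⁴.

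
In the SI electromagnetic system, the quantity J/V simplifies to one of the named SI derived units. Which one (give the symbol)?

C

V = kg·m²·s⁻³·A⁻¹.
So V⁻¹ = kg⁻¹·m⁻²·s³·A.
J = kg·m²·s⁻².
Combining: V⁻¹·J = (kg⁻¹·m⁻²·s³·A) · (kg·m²·s⁻²) = s·A.
s·A is the base-SI form of the coulomb.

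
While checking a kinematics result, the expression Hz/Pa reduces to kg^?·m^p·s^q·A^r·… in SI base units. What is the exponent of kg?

Hz = s⁻¹.
Pa = kg·m⁻¹·s⁻².
So Pa⁻¹ = kg⁻¹·m·s².
Combining: Hz·Pa⁻¹ = s⁻¹ · (kg⁻¹·m·s²) = kg⁻¹·m·s.
The exponent of kg is -1.

-1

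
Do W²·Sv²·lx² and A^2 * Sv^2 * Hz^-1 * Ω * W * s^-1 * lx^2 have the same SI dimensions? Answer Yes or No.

Yes

Left side:
  W = kg·m²·s⁻³.
  So W² = kg²·m⁴·s⁻⁶.
  Sv = m²·s⁻².
  So Sv² = m⁴·s⁻⁴.
  lx = m⁻²·cd.
  So lx² = m⁻⁴·cd².
  Combining: W²·Sv²·lx² = (kg²·m⁴·s⁻⁶) · (m⁴·s⁻⁴) · (m⁻⁴·cd²) = kg²·m⁴·s⁻¹⁰·cd².
Right side:
  Sv = J/kg (equivalent dose = energy per mass),
      = m²·s⁻².
  So Sv² = m⁴·s⁻⁴.
  Hz = 1/s = s⁻¹ (frequency is cycles per second).
  So Hz⁻¹ = s.
  Ω = V/A (resistance = voltage per current),
      = kg·m²·s⁻³·A⁻².
  W = J/s (power = energy per time),
      = kg·m²·s⁻³.
  lx = lm/m² (illuminance = luminous flux per area),
      = m⁻²·cd.
  So lx² = m⁻⁴·cd².
  Combining: A²·Sv²·Hz⁻¹·Ω·W·s⁻¹·lx² = A² · (m⁴·s⁻⁴) · s · (kg·m²·s⁻³·A⁻²) · (kg·m²·s⁻³) · s⁻¹ · (m⁻⁴·cd²) = kg²·m⁴·s⁻¹⁰·cd².
Both reduce to kg²·m⁴·s⁻¹⁰·cd².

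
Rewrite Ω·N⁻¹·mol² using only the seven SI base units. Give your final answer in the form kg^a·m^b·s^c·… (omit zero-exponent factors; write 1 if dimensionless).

m·s⁻¹·A⁻²·mol²

Ω = V/A (resistance = voltage per current),
    = kg·m²·s⁻³·A⁻².
N = kg·m/s² = kg·m·s⁻² (force = mass × acceleration).
So N⁻¹ = kg⁻¹·m⁻¹·s².
Combining: Ω·N⁻¹·mol² = (kg·m²·s⁻³·A⁻²) · (kg⁻¹·m⁻¹·s²) · mol² = m·s⁻¹·A⁻²·mol².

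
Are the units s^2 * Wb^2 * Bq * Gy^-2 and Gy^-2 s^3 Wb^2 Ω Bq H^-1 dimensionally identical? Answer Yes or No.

Yes

Left side:
  Wb = V·s (flux: a volt is a weber per second),
      = kg·m²·s⁻²·A⁻¹.
  So Wb² = kg²·m⁴·s⁻⁴·A⁻².
  Bq = 1/s = s⁻¹ (activity is decays per second).
  Gy = J/kg (absorbed dose = energy per mass),
      = m²·s⁻².
  So Gy⁻² = m⁻⁴·s⁴.
  Combining: s²·Wb²·Bq·Gy⁻² = s² · (kg²·m⁴·s⁻⁴·A⁻²) · s⁻¹ · (m⁻⁴·s⁴) = kg²·s·A⁻².
Right side:
  Gy = m²·s⁻².
  So Gy⁻² = m⁻⁴·s⁴.
  Wb = kg·m²·s⁻²·A⁻¹.
  So Wb² = kg²·m⁴·s⁻⁴·A⁻².
  Ω = kg·m²·s⁻³·A⁻².
  Bq = s⁻¹.
  H = kg·m²·s⁻²·A⁻².
  So H⁻¹ = kg⁻¹·m⁻²·s²·A².
  Combining: Gy⁻²·s³·Wb²·Ω·Bq·H⁻¹ = (m⁻⁴·s⁴) · s³ · (kg²·m⁴·s⁻⁴·A⁻²) · (kg·m²·s⁻³·A⁻²) · s⁻¹ · (kg⁻¹·m⁻²·s²·A²) = kg²·s·A⁻².
Both reduce to kg²·s·A⁻².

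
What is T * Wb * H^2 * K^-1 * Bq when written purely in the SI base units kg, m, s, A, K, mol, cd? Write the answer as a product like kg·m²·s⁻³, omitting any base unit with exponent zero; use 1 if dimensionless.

T = kg·s⁻²·A⁻¹.
Wb = kg·m²·s⁻²·A⁻¹.
H = kg·m²·s⁻²·A⁻².
So H² = kg²·m⁴·s⁻⁴·A⁻⁴.
Bq = s⁻¹.
Combining: T·Wb·H²·K⁻¹·Bq = (kg·s⁻²·A⁻¹) · (kg·m²·s⁻²·A⁻¹) · (kg²·m⁴·s⁻⁴·A⁻⁴) · K⁻¹ · s⁻¹ = kg⁴·m⁶·s⁻⁹·A⁻⁶·K⁻¹.

kg⁴·m⁶·s⁻⁹·A⁻⁶·K⁻¹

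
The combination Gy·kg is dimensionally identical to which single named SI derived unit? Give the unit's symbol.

Gy = m²·s⁻².
Combining: Gy·kg = (m²·s⁻²) · kg = kg·m²·s⁻².
kg·m²·s⁻² is the base-SI form of the joule.

J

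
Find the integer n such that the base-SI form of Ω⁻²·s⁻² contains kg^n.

-2

Ω = kg·m²·s⁻³·A⁻².
So Ω⁻² = kg⁻²·m⁻⁴·s⁶·A⁴.
Combining: Ω⁻²·s⁻² = (kg⁻²·m⁻⁴·s⁶·A⁴) · s⁻² = kg⁻²·m⁻⁴·s⁴·A⁴.
The exponent of kg is -2.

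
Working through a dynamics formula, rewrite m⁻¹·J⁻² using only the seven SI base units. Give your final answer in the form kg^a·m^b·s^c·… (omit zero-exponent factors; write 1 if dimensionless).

J = N·m (work = force × distance),
    = kg·m²·s⁻².
So J⁻² = kg⁻²·m⁻⁴·s⁴.
Combining: m⁻¹·J⁻² = m⁻¹ · (kg⁻²·m⁻⁴·s⁴) = kg⁻²·m⁻⁵·s⁴.

kg⁻²·m⁻⁵·s⁴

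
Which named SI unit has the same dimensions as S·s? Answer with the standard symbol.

S = 1/Ω (conductance is reciprocal resistance),
    = kg⁻¹·m⁻²·s³·A².
Combining: S·s = (kg⁻¹·m⁻²·s³·A²) · s = kg⁻¹·m⁻²·s⁴·A².
kg⁻¹·m⁻²·s⁴·A² is the base-SI form of the farad.

F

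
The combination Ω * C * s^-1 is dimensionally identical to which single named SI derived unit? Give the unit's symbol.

Ω = V/A (resistance = voltage per current),
    = kg·m²·s⁻³·A⁻².
C = A·s = s·A (charge = current × time).
Combining: Ω·C·s⁻¹ = (kg·m²·s⁻³·A⁻²) · (s·A) · s⁻¹ = kg·m²·s⁻³·A⁻¹.
kg·m²·s⁻³·A⁻¹ is the base-SI form of the volt.

V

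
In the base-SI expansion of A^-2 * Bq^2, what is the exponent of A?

Bq = 1/s = s⁻¹ (activity is decays per second).
So Bq² = s⁻².
Combining: A⁻²·Bq² = A⁻² · s⁻² = s⁻²·A⁻².
The exponent of A is -2.

-2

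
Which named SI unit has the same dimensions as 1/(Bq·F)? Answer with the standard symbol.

Ω

Bq = 1/s = s⁻¹ (activity is decays per second).
So Bq⁻¹ = s.
F = C/V (capacitance = charge per voltage),
    = A·s/(kg·m²·s⁻³·A⁻¹) (substituting C and V),
    = kg⁻¹·m⁻²·s⁴·A².
So F⁻¹ = kg·m²·s⁻⁴·A⁻².
Combining: Bq⁻¹·F⁻¹ = s · (kg·m²·s⁻⁴·A⁻²) = kg·m²·s⁻³·A⁻².
kg·m²·s⁻³·A⁻² is the base-SI form of the ohm.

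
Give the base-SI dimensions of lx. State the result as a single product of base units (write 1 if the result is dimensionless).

lx = lm/m² (illuminance = luminous flux per area),
    = m⁻²·cd.

m⁻²·cd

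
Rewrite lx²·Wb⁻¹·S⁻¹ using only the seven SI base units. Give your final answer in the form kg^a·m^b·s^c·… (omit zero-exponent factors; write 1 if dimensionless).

m⁻⁴·s⁻¹·A⁻¹·cd²

lx = lm/m² (illuminance = luminous flux per area),
    = m⁻²·cd.
So lx² = m⁻⁴·cd².
Wb = V·s (flux: a volt is a weber per second),
    = kg·m²·s⁻²·A⁻¹.
So Wb⁻¹ = kg⁻¹·m⁻²·s²·A.
S = 1/Ω (conductance is reciprocal resistance),
    = kg⁻¹·m⁻²·s³·A².
So S⁻¹ = kg·m²·s⁻³·A⁻².
Combining: lx²·Wb⁻¹·S⁻¹ = (m⁻⁴·cd²) · (kg⁻¹·m⁻²·s²·A) · (kg·m²·s⁻³·A⁻²) = m⁻⁴·s⁻¹·A⁻¹·cd².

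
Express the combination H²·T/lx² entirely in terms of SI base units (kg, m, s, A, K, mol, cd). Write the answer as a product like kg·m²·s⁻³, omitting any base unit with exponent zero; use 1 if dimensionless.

H = Wb/A (inductance = flux per current),
    = kg·m²·s⁻²·A⁻².
So H² = kg²·m⁴·s⁻⁴·A⁻⁴.
lx = lm/m² (illuminance = luminous flux per area),
    = m⁻²·cd.
So lx⁻² = m⁴·cd⁻².
T = Wb/m² (flux density = flux per area),
    = kg·s⁻²·A⁻¹.
Combining: H²·lx⁻²·T = (kg²·m⁴·s⁻⁴·A⁻⁴) · (m⁴·cd⁻²) · (kg·s⁻²·A⁻¹) = kg³·m⁸·s⁻⁶·A⁻⁵·cd⁻².

kg³·m⁸·s⁻⁶·A⁻⁵·cd⁻²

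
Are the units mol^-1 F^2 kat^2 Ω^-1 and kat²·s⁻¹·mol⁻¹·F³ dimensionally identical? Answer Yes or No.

Yes

Left side:
  F = C/V (capacitance = charge per voltage),
      = A·s/(kg·m²·s⁻³·A⁻¹) (substituting C and V),
      = kg⁻¹·m⁻²·s⁴·A².
  So F² = kg⁻²·m⁻⁴·s⁸·A⁴.
  kat = mol/s = s⁻¹·mol (catalytic activity).
  So kat² = s⁻²·mol².
  Ω = V/A (resistance = voltage per current),
      = kg·m²·s⁻³·A⁻².
  So Ω⁻¹ = kg⁻¹·m⁻²·s³·A².
  Combining: mol⁻¹·F²·kat²·Ω⁻¹ = mol⁻¹ · (kg⁻²·m⁻⁴·s⁸·A⁴) · (s⁻²·mol²) · (kg⁻¹·m⁻²·s³·A²) = kg⁻³·m⁻⁶·s⁹·A⁶·mol.
Right side:
  kat = s⁻¹·mol.
  So kat² = s⁻²·mol².
  F = kg⁻¹·m⁻²·s⁴·A².
  So F³ = kg⁻³·m⁻⁶·s¹²·A⁶.
  Combining: kat²·s⁻¹·mol⁻¹·F³ = (s⁻²·mol²) · s⁻¹ · mol⁻¹ · (kg⁻³·m⁻⁶·s¹²·A⁶) = kg⁻³·m⁻⁶·s⁹·A⁶·mol.
Both reduce to kg⁻³·m⁻⁶·s⁹·A⁶·mol.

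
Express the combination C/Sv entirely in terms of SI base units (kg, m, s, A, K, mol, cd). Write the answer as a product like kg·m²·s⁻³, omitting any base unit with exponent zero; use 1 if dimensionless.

m⁻²·s³·A

Sv = J/kg (equivalent dose = energy per mass),
    = m²·s⁻².
So Sv⁻¹ = m⁻²·s².
C = A·s = s·A (charge = current × time).
Combining: Sv⁻¹·C = (m⁻²·s²) · (s·A) = m⁻²·s³·A.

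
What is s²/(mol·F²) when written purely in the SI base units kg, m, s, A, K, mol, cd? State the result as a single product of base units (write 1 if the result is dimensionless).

F = kg⁻¹·m⁻²·s⁴·A².
So F⁻² = kg²·m⁴·s⁻⁸·A⁻⁴.
Combining: mol⁻¹·F⁻²·s² = mol⁻¹ · (kg²·m⁴·s⁻⁸·A⁻⁴) · s² = kg²·m⁴·s⁻⁶·A⁻⁴·mol⁻¹.

kg²·m⁴·s⁻⁶·A⁻⁴·mol⁻¹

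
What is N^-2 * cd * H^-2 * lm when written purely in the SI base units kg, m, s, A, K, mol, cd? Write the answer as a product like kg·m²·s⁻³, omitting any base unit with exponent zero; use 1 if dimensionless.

N = kg·m/s² = kg·m·s⁻² (force = mass × acceleration).
So N⁻² = kg⁻²·m⁻²·s⁴.
H = Wb/A (inductance = flux per current),
    = kg·m²·s⁻²·A⁻².
So H⁻² = kg⁻²·m⁻⁴·s⁴·A⁴.
lm = cd·sr = cd (luminous flux; sr is dimensionless).
Combining: N⁻²·cd·H⁻²·lm = (kg⁻²·m⁻²·s⁴) · cd · (kg⁻²·m⁻⁴·s⁴·A⁴) · cd = kg⁻⁴·m⁻⁶·s⁸·A⁴·cd².

kg⁻⁴·m⁻⁶·s⁸·A⁴·cd²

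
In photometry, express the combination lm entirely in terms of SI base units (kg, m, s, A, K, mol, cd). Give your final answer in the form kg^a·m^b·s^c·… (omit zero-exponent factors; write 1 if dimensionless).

cd

lm = cd.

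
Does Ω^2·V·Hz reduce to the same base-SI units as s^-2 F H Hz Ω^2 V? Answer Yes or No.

Left side:
  Ω = V/A (resistance = voltage per current),
      = kg·m²·s⁻³·A⁻².
  So Ω² = kg²·m⁴·s⁻⁶·A⁻⁴.
  V = W/A (potential = power per current),
      = kg·m²·s⁻³·A⁻¹.
  Hz = 1/s = s⁻¹ (frequency is cycles per second).
  Combining: Ω²·V·Hz = (kg²·m⁴·s⁻⁶·A⁻⁴) · (kg·m²·s⁻³·A⁻¹) · s⁻¹ = kg³·m⁶·s⁻¹⁰·A⁻⁵.
Right side:
  F = C/V (capacitance = charge per voltage),
      = A·s/(kg·m²·s⁻³·A⁻¹) (substituting C and V),
      = kg⁻¹·m⁻²·s⁴·A².
  H = Wb/A (inductance = flux per current),
      = kg·m²·s⁻²·A⁻².
  Hz = 1/s = s⁻¹ (frequency is cycles per second).
  Ω = V/A (resistance = voltage per current),
      = kg·m²·s⁻³·A⁻².
  So Ω² = kg²·m⁴·s⁻⁶·A⁻⁴.
  V = W/A (potential = power per current),
      = kg·m²·s⁻³·A⁻¹.
  Combining: s⁻²·F·H·Hz·Ω²·V = s⁻² · (kg⁻¹·m⁻²·s⁴·A²) · (kg·m²·s⁻²·A⁻²) · s⁻¹ · (kg²·m⁴·s⁻⁶·A⁻⁴) · (kg·m²·s⁻³·A⁻¹) = kg³·m⁶·s⁻¹⁰·A⁻⁵.
Both reduce to kg³·m⁶·s⁻¹⁰·A⁻⁵.

Yes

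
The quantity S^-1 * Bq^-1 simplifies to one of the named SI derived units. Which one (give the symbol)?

H

S = kg⁻¹·m⁻²·s³·A².
So S⁻¹ = kg·m²·s⁻³·A⁻².
Bq = s⁻¹.
So Bq⁻¹ = s.
Combining: S⁻¹·Bq⁻¹ = (kg·m²·s⁻³·A⁻²) · s = kg·m²·s⁻²·A⁻².
kg·m²·s⁻²·A⁻² is the base-SI form of the henry.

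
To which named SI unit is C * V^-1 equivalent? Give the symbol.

F

C = A·s = s·A (charge = current × time).
V = W/A (potential = power per current),
    = kg·m²·s⁻³·A⁻¹.
So V⁻¹ = kg⁻¹·m⁻²·s³·A.
Combining: C·V⁻¹ = (s·A) · (kg⁻¹·m⁻²·s³·A) = kg⁻¹·m⁻²·s⁴·A².
kg⁻¹·m⁻²·s⁴·A² is the base-SI form of the farad.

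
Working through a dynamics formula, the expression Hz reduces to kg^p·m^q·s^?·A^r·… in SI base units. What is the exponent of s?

Hz = 1/s = s⁻¹ (frequency is cycles per second).
The exponent of s is -1.

-1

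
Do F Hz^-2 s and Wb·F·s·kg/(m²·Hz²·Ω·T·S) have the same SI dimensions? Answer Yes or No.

Left side:
  F = C/V (capacitance = charge per voltage),
      = A·s/(kg·m²·s⁻³·A⁻¹) (substituting C and V),
      = kg⁻¹·m⁻²·s⁴·A².
  Hz = 1/s = s⁻¹ (frequency is cycles per second).
  So Hz⁻² = s².
  Combining: F·Hz⁻²·s = (kg⁻¹·m⁻²·s⁴·A²) · s² · s = kg⁻¹·m⁻²·s⁷·A².
Right side:
  Wb = V·s (flux: a volt is a weber per second),
      = kg·m²·s⁻²·A⁻¹.
  F = C/V (capacitance = charge per voltage),
      = A·s/(kg·m²·s⁻³·A⁻¹) (substituting C and V),
      = kg⁻¹·m⁻²·s⁴·A².
  Hz = 1/s = s⁻¹ (frequency is cycles per second).
  So Hz⁻² = s².
  Ω = V/A (resistance = voltage per current),
      = kg·m²·s⁻³·A⁻².
  So Ω⁻¹ = kg⁻¹·m⁻²·s³·A².
  T = Wb/m² (flux density = flux per area),
      = kg·s⁻²·A⁻¹.
  So T⁻¹ = kg⁻¹·s²·A.
  S = 1/Ω (conductance is reciprocal resistance),
      = kg⁻¹·m⁻²·s³·A².
  So S⁻¹ = kg·m²·s⁻³·A⁻².
  Combining: Wb·F·m⁻²·s·kg·Hz⁻²·Ω⁻¹·T⁻¹·S⁻¹ = (kg·m²·s⁻²·A⁻¹) · (kg⁻¹·m⁻²·s⁴·A²) · m⁻² · s · kg · s² · (kg⁻¹·m⁻²·s³·A²) · (kg⁻¹·s²·A) · (kg·m²·s⁻³·A⁻²) = m⁻²·s⁷·A².
Left is kg⁻¹·m⁻²·s⁷·A²; right is m⁻²·s⁷·A² — different.

No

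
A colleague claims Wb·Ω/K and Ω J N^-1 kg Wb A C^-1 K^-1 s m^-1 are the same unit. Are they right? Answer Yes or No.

Left side:
  Wb = kg·m²·s⁻²·A⁻¹.
  Ω = kg·m²·s⁻³·A⁻².
  Combining: Wb·Ω·K⁻¹ = (kg·m²·s⁻²·A⁻¹) · (kg·m²·s⁻³·A⁻²) · K⁻¹ = kg²·m⁴·s⁻⁵·A⁻³·K⁻¹.
Right side:
  Ω = V/A (resistance = voltage per current),
      = kg·m²·s⁻³·A⁻².
  J = N·m (work = force × distance),
      = kg·m²·s⁻².
  N = kg·m/s² = kg·m·s⁻² (force = mass × acceleration).
  So N⁻¹ = kg⁻¹·m⁻¹·s².
  Wb = V·s (flux: a volt is a weber per second),
      = kg·m²·s⁻²·A⁻¹.
  C = A·s = s·A (charge = current × time).
  So C⁻¹ = s⁻¹·A⁻¹.
  Combining: Ω·J·N⁻¹·kg·Wb·A·C⁻¹·K⁻¹·s·m⁻¹ = (kg·m²·s⁻³·A⁻²) · (kg·m²·s⁻²) · (kg⁻¹·m⁻¹·s²) · kg · (kg·m²·s⁻²·A⁻¹) · A · (s⁻¹·A⁻¹) · K⁻¹ · s · m⁻¹ = kg³·m⁴·s⁻⁵·A⁻³·K⁻¹.
Left is kg²·m⁴·s⁻⁵·A⁻³·K⁻¹; right is kg³·m⁴·s⁻⁵·A⁻³·K⁻¹ — different.

No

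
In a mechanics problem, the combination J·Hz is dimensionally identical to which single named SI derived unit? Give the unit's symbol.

J = kg·m²·s⁻².
Hz = s⁻¹.
Combining: J·Hz = (kg·m²·s⁻²) · s⁻¹ = kg·m²·s⁻³.
kg·m²·s⁻³ is the base-SI form of the watt.

W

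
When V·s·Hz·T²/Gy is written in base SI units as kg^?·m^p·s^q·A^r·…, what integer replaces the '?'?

V = W/A (potential = power per current),
    = kg·m²·s⁻³·A⁻¹.
Gy = J/kg (absorbed dose = energy per mass),
    = m²·s⁻².
So Gy⁻¹ = m⁻²·s².
Hz = 1/s = s⁻¹ (frequency is cycles per second).
T = Wb/m² (flux density = flux per area),
    = kg·s⁻²·A⁻¹.
So T² = kg²·s⁻⁴·A⁻².
Combining: V·s·Gy⁻¹·Hz·T² = (kg·m²·s⁻³·A⁻¹) · s · (m⁻²·s²) · s⁻¹ · (kg²·s⁻⁴·A⁻²) = kg³·s⁻⁵·A⁻³.
The exponent of kg is 3.

3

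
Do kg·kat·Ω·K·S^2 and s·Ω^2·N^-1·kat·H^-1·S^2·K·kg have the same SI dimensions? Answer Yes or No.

Left side:
  kat = mol/s = s⁻¹·mol (catalytic activity).
  Ω = V/A (resistance = voltage per current),
      = kg·m²·s⁻³·A⁻².
  S = 1/Ω (conductance is reciprocal resistance),
      = kg⁻¹·m⁻²·s³·A².
  So S² = kg⁻²·m⁻⁴·s⁶·A⁴.
  Combining: kg·kat·Ω·K·S² = kg · (s⁻¹·mol) · (kg·m²·s⁻³·A⁻²) · K · (kg⁻²·m⁻⁴·s⁶·A⁴) = m⁻²·s²·A²·K·mol.
Right side:
  Ω = kg·m²·s⁻³·A⁻².
  So Ω² = kg²·m⁴·s⁻⁶·A⁻⁴.
  N = kg·m·s⁻².
  So N⁻¹ = kg⁻¹·m⁻¹·s².
  kat = s⁻¹·mol.
  H = kg·m²·s⁻²·A⁻².
  So H⁻¹ = kg⁻¹·m⁻²·s²·A².
  S = kg⁻¹·m⁻²·s³·A².
  So S² = kg⁻²·m⁻⁴·s⁶·A⁴.
  Combining: s·Ω²·N⁻¹·kat·H⁻¹·S²·K·kg = s · (kg²·m⁴·s⁻⁶·A⁻⁴) · (kg⁻¹·m⁻¹·s²) · (s⁻¹·mol) · (kg⁻¹·m⁻²·s²·A²) · (kg⁻²·m⁻⁴·s⁶·A⁴) · K · kg = kg⁻¹·m⁻³·s⁴·A²·K·mol.
Left is m⁻²·s²·A²·K·mol; right is kg⁻¹·m⁻³·s⁴·A²·K·mol — different.

No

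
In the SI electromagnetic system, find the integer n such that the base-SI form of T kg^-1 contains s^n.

T = Wb/m² (flux density = flux per area),
    = kg·s⁻²·A⁻¹.
Combining: T·kg⁻¹ = (kg·s⁻²·A⁻¹) · kg⁻¹ = s⁻²·A⁻¹.
The exponent of s is -2.

-2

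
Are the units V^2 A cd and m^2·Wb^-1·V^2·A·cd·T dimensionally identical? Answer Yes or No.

Left side:
  V = W/A (potential = power per current),
      = kg·m²·s⁻³·A⁻¹.
  So V² = kg²·m⁴·s⁻⁶·A⁻².
  Combining: V²·A·cd = (kg²·m⁴·s⁻⁶·A⁻²) · A · cd = kg²·m⁴·s⁻⁶·A⁻¹·cd.
Right side:
  Wb = kg·m²·s⁻²·A⁻¹.
  So Wb⁻¹ = kg⁻¹·m⁻²·s²·A.
  V = kg·m²·s⁻³·A⁻¹.
  So V² = kg²·m⁴·s⁻⁶·A⁻².
  T = kg·s⁻²·A⁻¹.
  Combining: m²·Wb⁻¹·V²·A·cd·T = m² · (kg⁻¹·m⁻²·s²·A) · (kg²·m⁴·s⁻⁶·A⁻²) · A · cd · (kg·s⁻²·A⁻¹) = kg²·m⁴·s⁻⁶·A⁻¹·cd.
Both reduce to kg²·m⁴·s⁻⁶·A⁻¹·cd.

Yes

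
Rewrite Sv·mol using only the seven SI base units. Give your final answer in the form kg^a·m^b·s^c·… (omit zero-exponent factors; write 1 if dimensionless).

m²·s⁻²·mol

Sv = J/kg (equivalent dose = energy per mass),
    = m²·s⁻².
Combining: Sv·mol = (m²·s⁻²) · mol = m²·s⁻²·mol.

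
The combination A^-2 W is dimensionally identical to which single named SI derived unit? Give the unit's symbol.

Ω

W = J/s (power = energy per time),
    = kg·m²·s⁻³.
Combining: A⁻²·W = A⁻² · (kg·m²·s⁻³) = kg·m²·s⁻³·A⁻².
kg·m²·s⁻³·A⁻² is the base-SI form of the ohm.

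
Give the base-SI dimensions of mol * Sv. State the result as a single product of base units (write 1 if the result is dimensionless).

Sv = J/kg (equivalent dose = energy per mass),
    = m²·s⁻².
Combining: mol·Sv = mol · (m²·s⁻²) = m²·s⁻²·mol.

m²·s⁻²·mol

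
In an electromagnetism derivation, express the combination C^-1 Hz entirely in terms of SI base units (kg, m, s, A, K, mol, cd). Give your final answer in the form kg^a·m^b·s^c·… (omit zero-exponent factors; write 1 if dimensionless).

s⁻²·A⁻¹

C = A·s = s·A (charge = current × time).
So C⁻¹ = s⁻¹·A⁻¹.
Hz = 1/s = s⁻¹ (frequency is cycles per second).
Combining: C⁻¹·Hz = (s⁻¹·A⁻¹) · s⁻¹ = s⁻²·A⁻¹.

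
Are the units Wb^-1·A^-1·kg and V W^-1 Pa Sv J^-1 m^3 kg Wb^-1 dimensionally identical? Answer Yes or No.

Left side:
  Wb = kg·m²·s⁻²·A⁻¹.
  So Wb⁻¹ = kg⁻¹·m⁻²·s²·A.
  Combining: Wb⁻¹·A⁻¹·kg = (kg⁻¹·m⁻²·s²·A) · A⁻¹ · kg = m⁻²·s².
Right side:
  V = W/A (potential = power per current),
      = kg·m²·s⁻³·A⁻¹.
  W = J/s (power = energy per time),
      = kg·m²·s⁻³.
  So W⁻¹ = kg⁻¹·m⁻²·s³.
  Pa = N/m² (pressure = force per area),
      = kg·m⁻¹·s⁻².
  Sv = J/kg (equivalent dose = energy per mass),
      = m²·s⁻².
  J = N·m (work = force × distance),
      = kg·m²·s⁻².
  So J⁻¹ = kg⁻¹·m⁻²·s².
  Wb = V·s (flux: a volt is a weber per second),
      = kg·m²·s⁻²·A⁻¹.
  So Wb⁻¹ = kg⁻¹·m⁻²·s²·A.
  Combining: V·W⁻¹·Pa·Sv·J⁻¹·m³·kg·Wb⁻¹ = (kg·m²·s⁻³·A⁻¹) · (kg⁻¹·m⁻²·s³) · (kg·m⁻¹·s⁻²) · (m²·s⁻²) · (kg⁻¹·m⁻²·s²) · m³ · kg · (kg⁻¹·m⁻²·s²·A) = 1.
Left is m⁻²·s²; right is 1 — different.

No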